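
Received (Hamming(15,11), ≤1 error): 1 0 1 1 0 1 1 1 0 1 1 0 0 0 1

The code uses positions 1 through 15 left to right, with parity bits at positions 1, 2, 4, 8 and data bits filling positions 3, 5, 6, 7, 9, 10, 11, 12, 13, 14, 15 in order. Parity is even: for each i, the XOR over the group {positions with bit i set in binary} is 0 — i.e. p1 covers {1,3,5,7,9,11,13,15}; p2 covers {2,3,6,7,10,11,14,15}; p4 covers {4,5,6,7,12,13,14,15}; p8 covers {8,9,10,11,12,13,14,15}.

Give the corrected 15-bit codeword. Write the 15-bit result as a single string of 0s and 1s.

s1 (pos 1,3,5,7,9,11,13,15): 1⊕1⊕0⊕1⊕0⊕1⊕0⊕1 = 1
s2 (pos 2,3,6,7,10,11,14,15): 0⊕1⊕1⊕1⊕1⊕1⊕0⊕1 = 0
s4 (pos 4,5,6,7,12,13,14,15): 1⊕0⊕1⊕1⊕0⊕0⊕0⊕1 = 0
s8 (pos 8,9,10,11,12,13,14,15): 1⊕0⊕1⊕1⊕0⊕0⊕0⊕1 = 0
Syndrome s8…s1 = 0001 → error at position 1.
Flip position 1: 101101110110001 → 001101110110001

001101110110001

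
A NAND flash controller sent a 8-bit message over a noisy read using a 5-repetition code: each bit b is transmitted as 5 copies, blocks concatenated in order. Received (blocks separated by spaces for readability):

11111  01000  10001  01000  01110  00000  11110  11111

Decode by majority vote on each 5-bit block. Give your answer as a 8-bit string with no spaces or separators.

Block 1 (11111): 5 ones → 1
Block 2 (01000): 1 one → 0
Block 3 (10001): 2 ones → 0
Block 4 (01000): 1 one → 0
Block 5 (01110): 3 ones → 1
Block 6 (00000): 0 ones → 0
Block 7 (11110): 4 ones → 1
Block 8 (11111): 5 ones → 1

10001011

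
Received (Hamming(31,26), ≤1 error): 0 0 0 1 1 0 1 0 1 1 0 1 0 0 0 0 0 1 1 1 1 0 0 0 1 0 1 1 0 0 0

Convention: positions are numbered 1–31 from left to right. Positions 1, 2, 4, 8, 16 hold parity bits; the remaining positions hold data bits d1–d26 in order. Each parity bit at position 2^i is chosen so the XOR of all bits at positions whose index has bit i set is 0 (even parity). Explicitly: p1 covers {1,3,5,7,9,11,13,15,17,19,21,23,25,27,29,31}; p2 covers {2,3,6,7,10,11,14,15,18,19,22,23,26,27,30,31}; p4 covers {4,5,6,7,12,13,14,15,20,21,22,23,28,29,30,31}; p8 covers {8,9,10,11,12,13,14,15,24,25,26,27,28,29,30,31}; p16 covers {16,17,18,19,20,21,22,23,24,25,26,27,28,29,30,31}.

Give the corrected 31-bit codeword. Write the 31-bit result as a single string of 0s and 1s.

0001101011010000011110101011000

s1 (pos 1,3,5,7,9,11,13,15,17,19,21,23,25,27,29,31): 0⊕0⊕1⊕1⊕1⊕0⊕0⊕0⊕0⊕1⊕1⊕0⊕1⊕1⊕0⊕0 = 1
s2 (pos 2,3,6,7,10,11,14,15,18,19,22,23,26,27,30,31): 0⊕0⊕0⊕1⊕1⊕0⊕0⊕0⊕1⊕1⊕0⊕0⊕0⊕1⊕0⊕0 = 1
s4 (pos 4,5,6,7,12,13,14,15,20,21,22,23,28,29,30,31): 1⊕1⊕0⊕1⊕1⊕0⊕0⊕0⊕1⊕1⊕0⊕0⊕1⊕0⊕0⊕0 = 1
s8 (pos 8,9,10,11,12,13,14,15,24,25,26,27,28,29,30,31): 0⊕1⊕1⊕0⊕1⊕0⊕0⊕0⊕0⊕1⊕0⊕1⊕1⊕0⊕0⊕0 = 0
s16 (pos 16,17,18,19,20,21,22,23,24,25,26,27,28,29,30,31): 0⊕0⊕1⊕1⊕1⊕1⊕0⊕0⊕0⊕1⊕0⊕1⊕1⊕0⊕0⊕0 = 1
Syndrome s16…s1 = 10111 → error at position 23.
Flip position 23: 0001101011010000011110001011000 → 0001101011010000011110101011000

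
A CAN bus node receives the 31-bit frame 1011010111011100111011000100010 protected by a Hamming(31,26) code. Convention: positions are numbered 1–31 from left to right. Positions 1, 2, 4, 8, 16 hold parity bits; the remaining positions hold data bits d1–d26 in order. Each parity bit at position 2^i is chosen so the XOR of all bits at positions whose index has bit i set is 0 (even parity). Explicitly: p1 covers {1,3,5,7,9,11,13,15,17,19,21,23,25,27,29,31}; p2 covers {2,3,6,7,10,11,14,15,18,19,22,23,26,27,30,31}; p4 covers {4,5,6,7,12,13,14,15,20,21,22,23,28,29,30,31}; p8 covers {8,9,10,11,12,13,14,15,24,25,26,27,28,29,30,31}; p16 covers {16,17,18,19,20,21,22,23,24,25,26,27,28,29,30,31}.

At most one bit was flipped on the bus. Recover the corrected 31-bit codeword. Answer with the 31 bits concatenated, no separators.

1011010111011100110011000100010

s1 (pos 1,3,5,7,9,11,13,15,17,19,21,23,25,27,29,31): 1⊕1⊕0⊕0⊕1⊕0⊕1⊕0⊕1⊕1⊕1⊕0⊕0⊕0⊕0⊕0 = 1
s2 (pos 2,3,6,7,10,11,14,15,18,19,22,23,26,27,30,31): 0⊕1⊕1⊕0⊕1⊕0⊕1⊕0⊕1⊕1⊕1⊕0⊕1⊕0⊕1⊕0 = 1
s4 (pos 4,5,6,7,12,13,14,15,20,21,22,23,28,29,30,31): 1⊕0⊕1⊕0⊕1⊕1⊕1⊕0⊕0⊕1⊕1⊕0⊕0⊕0⊕1⊕0 = 0
s8 (pos 8,9,10,11,12,13,14,15,24,25,26,27,28,29,30,31): 1⊕1⊕1⊕0⊕1⊕1⊕1⊕0⊕0⊕0⊕1⊕0⊕0⊕0⊕1⊕0 = 0
s16 (pos 16,17,18,19,20,21,22,23,24,25,26,27,28,29,30,31): 0⊕1⊕1⊕1⊕0⊕1⊕1⊕0⊕0⊕0⊕1⊕0⊕0⊕0⊕1⊕0 = 1
Syndrome s16…s1 = 10011 → error at position 19.
Flip position 19: 1011010111011100111011000100010 → 1011010111011100110011000100010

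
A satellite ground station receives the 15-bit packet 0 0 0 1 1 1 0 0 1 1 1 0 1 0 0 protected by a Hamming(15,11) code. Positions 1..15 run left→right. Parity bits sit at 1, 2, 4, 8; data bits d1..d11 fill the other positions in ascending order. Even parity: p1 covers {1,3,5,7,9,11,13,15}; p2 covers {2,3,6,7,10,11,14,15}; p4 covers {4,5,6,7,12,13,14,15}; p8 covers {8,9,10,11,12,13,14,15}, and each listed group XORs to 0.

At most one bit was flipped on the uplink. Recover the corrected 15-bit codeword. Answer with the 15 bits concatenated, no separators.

s1 (pos 1,3,5,7,9,11,13,15): 0⊕0⊕1⊕0⊕1⊕1⊕1⊕0 = 0
s2 (pos 2,3,6,7,10,11,14,15): 0⊕0⊕1⊕0⊕1⊕1⊕0⊕0 = 1
s4 (pos 4,5,6,7,12,13,14,15): 1⊕1⊕1⊕0⊕0⊕1⊕0⊕0 = 0
s8 (pos 8,9,10,11,12,13,14,15): 0⊕1⊕1⊕1⊕0⊕1⊕0⊕0 = 0
Syndrome s8…s1 = 0010 → error at position 2.
Flip position 2: 000111001110100 → 010111001110100

010111001110100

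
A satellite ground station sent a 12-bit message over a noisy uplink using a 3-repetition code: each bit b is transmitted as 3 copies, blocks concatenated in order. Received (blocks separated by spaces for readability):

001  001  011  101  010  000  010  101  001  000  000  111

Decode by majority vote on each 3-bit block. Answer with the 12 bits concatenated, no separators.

Block 1 (001): 1 one → 0
Block 2 (001): 1 one → 0
Block 3 (011): 2 ones → 1
Block 4 (101): 2 ones → 1
Block 5 (010): 1 one → 0
Block 6 (000): 0 ones → 0
Block 7 (010): 1 one → 0
Block 8 (101): 2 ones → 1
Block 9 (001): 1 one → 0
Block 10 (000): 0 ones → 0
Block 11 (000): 0 ones → 0
Block 12 (111): 3 ones → 1

001100010001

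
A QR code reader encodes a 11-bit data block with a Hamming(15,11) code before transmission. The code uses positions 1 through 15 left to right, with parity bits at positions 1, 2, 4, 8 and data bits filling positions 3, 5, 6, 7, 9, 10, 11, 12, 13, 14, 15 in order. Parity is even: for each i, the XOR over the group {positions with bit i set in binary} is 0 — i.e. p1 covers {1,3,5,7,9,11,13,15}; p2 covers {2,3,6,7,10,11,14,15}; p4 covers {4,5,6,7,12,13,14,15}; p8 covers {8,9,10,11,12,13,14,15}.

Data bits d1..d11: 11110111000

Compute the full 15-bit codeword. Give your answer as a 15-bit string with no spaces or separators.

011011110111000

Place data at non-parity positions: p1 p2 1 p4 1 1 1 p8 0 1 1 1 0 0 0
p1 (pos 1,3,5,7,9,11,13,15): XOR of data positions = 1⊕1⊕1⊕0⊕1⊕0⊕0 = 0
p2 (pos 2,3,6,7,10,11,14,15): XOR of data positions = 1⊕1⊕1⊕1⊕1⊕0⊕0 = 1
p4 (pos 4,5,6,7,12,13,14,15): XOR of data positions = 1⊕1⊕1⊕1⊕0⊕0⊕0 = 0
p8 (pos 8,9,10,11,12,13,14,15): XOR of data positions = 0⊕1⊕1⊕1⊕0⊕0⊕0 = 1
Codeword: 011011110111000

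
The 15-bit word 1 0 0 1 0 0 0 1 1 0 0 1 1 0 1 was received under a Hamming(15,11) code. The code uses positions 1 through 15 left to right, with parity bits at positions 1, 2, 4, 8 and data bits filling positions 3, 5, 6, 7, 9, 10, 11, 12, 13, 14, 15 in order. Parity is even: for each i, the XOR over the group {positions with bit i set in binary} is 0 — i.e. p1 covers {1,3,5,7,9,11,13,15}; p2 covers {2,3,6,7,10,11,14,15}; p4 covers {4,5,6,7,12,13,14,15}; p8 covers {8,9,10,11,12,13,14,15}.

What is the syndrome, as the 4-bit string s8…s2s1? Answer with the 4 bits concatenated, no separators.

1010

s1 (pos 1,3,5,7,9,11,13,15): 1⊕0⊕0⊕0⊕1⊕0⊕1⊕1 = 0
s2 (pos 2,3,6,7,10,11,14,15): 0⊕0⊕0⊕0⊕0⊕0⊕0⊕1 = 1
s4 (pos 4,5,6,7,12,13,14,15): 1⊕0⊕0⊕0⊕1⊕1⊕0⊕1 = 0
s8 (pos 8,9,10,11,12,13,14,15): 1⊕1⊕0⊕0⊕1⊕1⊕0⊕1 = 1
Syndrome s8…s1 = 1010 → error at position 10.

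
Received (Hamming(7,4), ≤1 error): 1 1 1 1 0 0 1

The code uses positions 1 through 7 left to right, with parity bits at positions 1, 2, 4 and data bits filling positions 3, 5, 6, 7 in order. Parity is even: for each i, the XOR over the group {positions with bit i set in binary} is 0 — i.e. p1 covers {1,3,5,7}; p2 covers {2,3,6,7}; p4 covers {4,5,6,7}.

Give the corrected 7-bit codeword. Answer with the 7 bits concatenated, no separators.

s1 (pos 1,3,5,7): 1⊕1⊕0⊕1 = 1
s2 (pos 2,3,6,7): 1⊕1⊕0⊕1 = 1
s4 (pos 4,5,6,7): 1⊕0⊕0⊕1 = 0
Syndrome s4…s1 = 011 → error at position 3.
Flip position 3: 1111001 → 1101001

1101001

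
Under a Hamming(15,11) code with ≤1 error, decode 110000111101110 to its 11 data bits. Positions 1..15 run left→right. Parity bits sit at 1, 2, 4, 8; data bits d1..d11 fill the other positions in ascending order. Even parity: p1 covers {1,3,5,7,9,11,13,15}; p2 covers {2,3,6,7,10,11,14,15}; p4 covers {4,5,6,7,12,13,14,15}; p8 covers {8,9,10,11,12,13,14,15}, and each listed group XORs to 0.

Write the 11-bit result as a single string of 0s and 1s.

s1 (pos 1,3,5,7,9,11,13,15): 1⊕0⊕0⊕1⊕1⊕0⊕1⊕0 = 0
s2 (pos 2,3,6,7,10,11,14,15): 1⊕0⊕0⊕1⊕1⊕0⊕1⊕0 = 0
s4 (pos 4,5,6,7,12,13,14,15): 0⊕0⊕0⊕1⊕1⊕1⊕1⊕0 = 0
s8 (pos 8,9,10,11,12,13,14,15): 1⊕1⊕1⊕0⊕1⊕1⊕1⊕0 = 0
Syndrome s8…s1 = 0000 → no error.
Read data bits from positions 3,5,6,7,9,10,11,12,13,14,15: 00011101110

00011101110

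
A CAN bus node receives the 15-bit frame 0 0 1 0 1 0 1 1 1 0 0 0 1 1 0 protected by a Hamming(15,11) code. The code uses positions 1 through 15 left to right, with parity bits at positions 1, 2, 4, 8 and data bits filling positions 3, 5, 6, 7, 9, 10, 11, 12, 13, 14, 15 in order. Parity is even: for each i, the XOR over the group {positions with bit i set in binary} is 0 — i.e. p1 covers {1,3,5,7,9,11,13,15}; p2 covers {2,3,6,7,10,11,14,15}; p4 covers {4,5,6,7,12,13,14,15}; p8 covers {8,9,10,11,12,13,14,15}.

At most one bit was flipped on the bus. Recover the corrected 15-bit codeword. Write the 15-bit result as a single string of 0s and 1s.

000010111000110

s1 (pos 1,3,5,7,9,11,13,15): 0⊕1⊕1⊕1⊕1⊕0⊕1⊕0 = 1
s2 (pos 2,3,6,7,10,11,14,15): 0⊕1⊕0⊕1⊕0⊕0⊕1⊕0 = 1
s4 (pos 4,5,6,7,12,13,14,15): 0⊕1⊕0⊕1⊕0⊕1⊕1⊕0 = 0
s8 (pos 8,9,10,11,12,13,14,15): 1⊕1⊕0⊕0⊕0⊕1⊕1⊕0 = 0
Syndrome s8…s1 = 0011 → error at position 3.
Flip position 3: 001010111000110 → 000010111000110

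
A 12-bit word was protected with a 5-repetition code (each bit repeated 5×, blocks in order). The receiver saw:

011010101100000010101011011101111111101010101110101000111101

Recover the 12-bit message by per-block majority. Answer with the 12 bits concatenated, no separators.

110011111101

Block 1 (01101): 3 ones → 1
Block 2 (01011): 3 ones → 1
Block 3 (00000): 0 ones → 0
Block 4 (01010): 2 ones → 0
Block 5 (10110): 3 ones → 1
Block 6 (11101): 4 ones → 1
Block 7 (11111): 5 ones → 1
Block 8 (11010): 3 ones → 1
Block 9 (10101): 3 ones → 1
Block 10 (11010): 3 ones → 1
Block 11 (10001): 2 ones → 0
Block 12 (11101): 4 ones → 1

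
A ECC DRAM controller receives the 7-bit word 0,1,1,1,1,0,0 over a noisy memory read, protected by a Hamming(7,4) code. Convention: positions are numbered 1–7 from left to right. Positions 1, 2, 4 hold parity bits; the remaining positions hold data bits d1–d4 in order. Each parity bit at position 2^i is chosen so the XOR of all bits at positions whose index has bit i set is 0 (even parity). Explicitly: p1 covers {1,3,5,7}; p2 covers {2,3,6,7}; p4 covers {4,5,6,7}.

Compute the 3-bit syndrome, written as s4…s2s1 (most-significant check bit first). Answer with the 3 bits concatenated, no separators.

000

s1 (pos 1,3,5,7): 0⊕1⊕1⊕0 = 0
s2 (pos 2,3,6,7): 1⊕1⊕0⊕0 = 0
s4 (pos 4,5,6,7): 1⊕1⊕0⊕0 = 0
Syndrome s4…s1 = 000 → no error.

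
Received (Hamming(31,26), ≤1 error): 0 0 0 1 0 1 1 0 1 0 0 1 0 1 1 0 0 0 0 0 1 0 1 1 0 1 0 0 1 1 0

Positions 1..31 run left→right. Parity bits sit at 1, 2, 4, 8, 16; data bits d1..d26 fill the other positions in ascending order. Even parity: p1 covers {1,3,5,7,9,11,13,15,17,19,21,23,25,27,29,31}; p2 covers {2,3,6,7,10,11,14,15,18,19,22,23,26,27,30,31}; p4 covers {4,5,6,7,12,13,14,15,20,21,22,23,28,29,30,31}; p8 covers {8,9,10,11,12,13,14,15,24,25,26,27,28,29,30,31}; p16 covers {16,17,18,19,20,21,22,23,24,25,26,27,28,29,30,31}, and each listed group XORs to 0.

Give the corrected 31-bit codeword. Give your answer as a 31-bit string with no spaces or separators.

0101011010010110000010110100110

s1 (pos 1,3,5,7,9,11,13,15,17,19,21,23,25,27,29,31): 0⊕0⊕0⊕1⊕1⊕0⊕0⊕1⊕0⊕0⊕1⊕1⊕0⊕0⊕1⊕0 = 0
s2 (pos 2,3,6,7,10,11,14,15,18,19,22,23,26,27,30,31): 0⊕0⊕1⊕1⊕0⊕0⊕1⊕1⊕0⊕0⊕0⊕1⊕1⊕0⊕1⊕0 = 1
s4 (pos 4,5,6,7,12,13,14,15,20,21,22,23,28,29,30,31): 1⊕0⊕1⊕1⊕1⊕0⊕1⊕1⊕0⊕1⊕0⊕1⊕0⊕1⊕1⊕0 = 0
s8 (pos 8,9,10,11,12,13,14,15,24,25,26,27,28,29,30,31): 0⊕1⊕0⊕0⊕1⊕0⊕1⊕1⊕1⊕0⊕1⊕0⊕0⊕1⊕1⊕0 = 0
s16 (pos 16,17,18,19,20,21,22,23,24,25,26,27,28,29,30,31): 0⊕0⊕0⊕0⊕0⊕1⊕0⊕1⊕1⊕0⊕1⊕0⊕0⊕1⊕1⊕0 = 0
Syndrome s16…s1 = 00010 → error at position 2.
Flip position 2: 0001011010010110000010110100110 → 0101011010010110000010110100110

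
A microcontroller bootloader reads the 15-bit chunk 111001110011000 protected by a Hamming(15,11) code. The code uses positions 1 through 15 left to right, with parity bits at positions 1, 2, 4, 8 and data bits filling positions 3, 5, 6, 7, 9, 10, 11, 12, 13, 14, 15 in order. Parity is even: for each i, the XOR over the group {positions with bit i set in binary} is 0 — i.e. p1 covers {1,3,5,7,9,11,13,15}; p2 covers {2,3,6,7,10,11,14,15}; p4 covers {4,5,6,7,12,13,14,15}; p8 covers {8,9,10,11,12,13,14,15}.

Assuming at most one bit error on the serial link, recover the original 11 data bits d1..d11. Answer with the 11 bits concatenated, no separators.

10110011010

s1 (pos 1,3,5,7,9,11,13,15): 1⊕1⊕0⊕1⊕0⊕1⊕0⊕0 = 0
s2 (pos 2,3,6,7,10,11,14,15): 1⊕1⊕1⊕1⊕0⊕1⊕0⊕0 = 1
s4 (pos 4,5,6,7,12,13,14,15): 0⊕0⊕1⊕1⊕1⊕0⊕0⊕0 = 1
s8 (pos 8,9,10,11,12,13,14,15): 1⊕0⊕0⊕1⊕1⊕0⊕0⊕0 = 1
Syndrome s8…s1 = 1110 → error at position 14.
Flip position 14: 111001110011000 → 111001110011010
Read data bits from positions 3,5,6,7,9,10,11,12,13,14,15: 10110011010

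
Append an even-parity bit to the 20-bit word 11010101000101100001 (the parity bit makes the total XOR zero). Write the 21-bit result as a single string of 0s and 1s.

XOR of the 20 data bits: 1⊕1⊕0⊕1⊕0⊕1⊕0⊕1⊕0⊕0⊕0⊕1⊕0⊕1⊕1⊕0⊕0⊕0⊕0⊕1 = 1
Parity bit = 1 (so all 21 bits XOR to 0).

110101010001011000011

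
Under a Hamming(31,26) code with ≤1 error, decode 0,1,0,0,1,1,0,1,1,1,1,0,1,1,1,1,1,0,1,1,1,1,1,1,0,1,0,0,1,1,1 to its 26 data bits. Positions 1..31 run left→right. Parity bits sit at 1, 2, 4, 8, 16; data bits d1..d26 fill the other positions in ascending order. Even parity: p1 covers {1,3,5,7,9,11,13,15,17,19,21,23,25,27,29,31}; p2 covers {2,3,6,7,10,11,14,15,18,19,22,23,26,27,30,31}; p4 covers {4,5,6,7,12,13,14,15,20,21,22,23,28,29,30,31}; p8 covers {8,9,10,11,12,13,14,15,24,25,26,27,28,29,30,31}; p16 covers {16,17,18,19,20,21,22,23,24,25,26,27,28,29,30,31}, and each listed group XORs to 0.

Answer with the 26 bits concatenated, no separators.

01101110111101111110100111

s1 (pos 1,3,5,7,9,11,13,15,17,19,21,23,25,27,29,31): 0⊕0⊕1⊕0⊕1⊕1⊕1⊕1⊕1⊕1⊕1⊕1⊕0⊕0⊕1⊕1 = 1
s2 (pos 2,3,6,7,10,11,14,15,18,19,22,23,26,27,30,31): 1⊕0⊕1⊕0⊕1⊕1⊕1⊕1⊕0⊕1⊕1⊕1⊕1⊕0⊕1⊕1 = 0
s4 (pos 4,5,6,7,12,13,14,15,20,21,22,23,28,29,30,31): 0⊕1⊕1⊕0⊕0⊕1⊕1⊕1⊕1⊕1⊕1⊕1⊕0⊕1⊕1⊕1 = 0
s8 (pos 8,9,10,11,12,13,14,15,24,25,26,27,28,29,30,31): 1⊕1⊕1⊕1⊕0⊕1⊕1⊕1⊕1⊕0⊕1⊕0⊕0⊕1⊕1⊕1 = 0
s16 (pos 16,17,18,19,20,21,22,23,24,25,26,27,28,29,30,31): 1⊕1⊕0⊕1⊕1⊕1⊕1⊕1⊕1⊕0⊕1⊕0⊕0⊕1⊕1⊕1 = 0
Syndrome s16…s1 = 00001 → error at position 1.
Flip position 1: 0100110111101111101111110100111 → 1100110111101111101111110100111
Read data bits from positions 3,5,6,7,9,10,11,12,13,14,15,17,18,19,20,21,22,23,24,25,26,27,28,29,30,31: 01101110111101111110100111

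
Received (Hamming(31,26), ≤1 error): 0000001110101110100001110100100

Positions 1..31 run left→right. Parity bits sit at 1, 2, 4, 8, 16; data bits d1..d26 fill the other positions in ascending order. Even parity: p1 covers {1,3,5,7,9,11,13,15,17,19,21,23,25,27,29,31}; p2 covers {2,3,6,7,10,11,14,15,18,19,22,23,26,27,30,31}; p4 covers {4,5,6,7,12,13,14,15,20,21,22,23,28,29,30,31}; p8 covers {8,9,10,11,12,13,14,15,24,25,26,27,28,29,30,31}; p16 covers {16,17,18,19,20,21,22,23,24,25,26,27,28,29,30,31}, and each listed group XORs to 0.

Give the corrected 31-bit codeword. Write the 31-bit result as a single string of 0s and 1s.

0000001110101010100001110100100

s1 (pos 1,3,5,7,9,11,13,15,17,19,21,23,25,27,29,31): 0⊕0⊕0⊕1⊕1⊕1⊕1⊕1⊕1⊕0⊕0⊕1⊕0⊕0⊕1⊕0 = 0
s2 (pos 2,3,6,7,10,11,14,15,18,19,22,23,26,27,30,31): 0⊕0⊕0⊕1⊕0⊕1⊕1⊕1⊕0⊕0⊕1⊕1⊕1⊕0⊕0⊕0 = 1
s4 (pos 4,5,6,7,12,13,14,15,20,21,22,23,28,29,30,31): 0⊕0⊕0⊕1⊕0⊕1⊕1⊕1⊕0⊕0⊕1⊕1⊕0⊕1⊕0⊕0 = 1
s8 (pos 8,9,10,11,12,13,14,15,24,25,26,27,28,29,30,31): 1⊕1⊕0⊕1⊕0⊕1⊕1⊕1⊕1⊕0⊕1⊕0⊕0⊕1⊕0⊕0 = 1
s16 (pos 16,17,18,19,20,21,22,23,24,25,26,27,28,29,30,31): 0⊕1⊕0⊕0⊕0⊕0⊕1⊕1⊕1⊕0⊕1⊕0⊕0⊕1⊕0⊕0 = 0
Syndrome s16…s1 = 01110 → error at position 14.
Flip position 14: 0000001110101110100001110100100 → 0000001110101010100001110100100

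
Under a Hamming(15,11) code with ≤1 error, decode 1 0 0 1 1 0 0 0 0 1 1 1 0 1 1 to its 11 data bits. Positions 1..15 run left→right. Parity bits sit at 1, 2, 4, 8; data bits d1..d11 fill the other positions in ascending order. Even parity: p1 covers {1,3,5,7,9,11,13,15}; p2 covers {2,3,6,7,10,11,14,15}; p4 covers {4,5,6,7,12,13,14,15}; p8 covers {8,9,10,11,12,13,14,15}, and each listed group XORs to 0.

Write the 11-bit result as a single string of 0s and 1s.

s1 (pos 1,3,5,7,9,11,13,15): 1⊕0⊕1⊕0⊕0⊕1⊕0⊕1 = 0
s2 (pos 2,3,6,7,10,11,14,15): 0⊕0⊕0⊕0⊕1⊕1⊕1⊕1 = 0
s4 (pos 4,5,6,7,12,13,14,15): 1⊕1⊕0⊕0⊕1⊕0⊕1⊕1 = 1
s8 (pos 8,9,10,11,12,13,14,15): 0⊕0⊕1⊕1⊕1⊕0⊕1⊕1 = 1
Syndrome s8…s1 = 1100 → error at position 12.
Flip position 12: 100110000111011 → 100110000110011
Read data bits from positions 3,5,6,7,9,10,11,12,13,14,15: 01000110011

01000110011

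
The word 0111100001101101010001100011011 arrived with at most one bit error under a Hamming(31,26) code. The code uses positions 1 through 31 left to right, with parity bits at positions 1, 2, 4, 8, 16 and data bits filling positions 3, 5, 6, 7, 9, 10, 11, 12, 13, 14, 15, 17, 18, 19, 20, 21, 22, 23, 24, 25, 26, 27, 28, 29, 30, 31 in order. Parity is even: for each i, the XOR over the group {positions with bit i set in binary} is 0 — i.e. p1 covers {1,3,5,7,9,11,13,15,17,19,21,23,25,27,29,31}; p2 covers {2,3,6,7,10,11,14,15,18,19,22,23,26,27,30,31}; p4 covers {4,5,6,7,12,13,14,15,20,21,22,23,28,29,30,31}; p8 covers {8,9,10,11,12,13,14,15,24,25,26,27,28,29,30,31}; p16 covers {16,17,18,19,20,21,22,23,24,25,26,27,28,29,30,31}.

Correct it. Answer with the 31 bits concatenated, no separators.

0111101001101101010001100011011

s1 (pos 1,3,5,7,9,11,13,15,17,19,21,23,25,27,29,31): 0⊕1⊕1⊕0⊕0⊕1⊕1⊕0⊕0⊕0⊕0⊕1⊕0⊕1⊕0⊕1 = 1
s2 (pos 2,3,6,7,10,11,14,15,18,19,22,23,26,27,30,31): 1⊕1⊕0⊕0⊕1⊕1⊕1⊕0⊕1⊕0⊕1⊕1⊕0⊕1⊕1⊕1 = 1
s4 (pos 4,5,6,7,12,13,14,15,20,21,22,23,28,29,30,31): 1⊕1⊕0⊕0⊕0⊕1⊕1⊕0⊕0⊕0⊕1⊕1⊕1⊕0⊕1⊕1 = 1
s8 (pos 8,9,10,11,12,13,14,15,24,25,26,27,28,29,30,31): 0⊕0⊕1⊕1⊕0⊕1⊕1⊕0⊕0⊕0⊕0⊕1⊕1⊕0⊕1⊕1 = 0
s16 (pos 16,17,18,19,20,21,22,23,24,25,26,27,28,29,30,31): 1⊕0⊕1⊕0⊕0⊕0⊕1⊕1⊕0⊕0⊕0⊕1⊕1⊕0⊕1⊕1 = 0
Syndrome s16…s1 = 00111 → error at position 7.
Flip position 7: 0111100001101101010001100011011 → 0111101001101101010001100011011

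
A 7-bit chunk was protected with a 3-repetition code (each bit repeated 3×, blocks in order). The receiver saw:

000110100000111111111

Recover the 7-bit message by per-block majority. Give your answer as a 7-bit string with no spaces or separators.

Block 1 (000): 0 ones → 0
Block 2 (110): 2 ones → 1
Block 3 (100): 1 one → 0
Block 4 (000): 0 ones → 0
Block 5 (111): 3 ones → 1
Block 6 (111): 3 ones → 1
Block 7 (111): 3 ones → 1

0100111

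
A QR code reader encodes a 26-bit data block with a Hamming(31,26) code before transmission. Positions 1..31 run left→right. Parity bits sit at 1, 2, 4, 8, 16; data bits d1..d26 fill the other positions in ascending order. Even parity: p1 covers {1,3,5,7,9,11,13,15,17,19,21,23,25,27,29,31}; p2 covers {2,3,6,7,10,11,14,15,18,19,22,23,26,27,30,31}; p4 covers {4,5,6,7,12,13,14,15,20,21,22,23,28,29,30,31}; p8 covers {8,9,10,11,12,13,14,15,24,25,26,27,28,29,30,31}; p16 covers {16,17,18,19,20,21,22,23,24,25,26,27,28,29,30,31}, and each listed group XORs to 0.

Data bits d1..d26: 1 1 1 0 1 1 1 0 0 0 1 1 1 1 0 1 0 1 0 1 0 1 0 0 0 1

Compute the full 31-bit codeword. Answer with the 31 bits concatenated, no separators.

0010110111100010111010101010001

Place data at non-parity positions: p1 p2 1 p4 1 1 0 p8 1 1 1 0 0 0 1 p16 1 1 1 0 1 0 1 0 1 0 1 0 0 0 1
p1 (pos 1,3,5,7,9,11,13,15,17,19,21,23,25,27,29,31): XOR of data positions = 1⊕1⊕0⊕1⊕1⊕0⊕1⊕1⊕1⊕1⊕1⊕1⊕1⊕0⊕1 = 0
p2 (pos 2,3,6,7,10,11,14,15,18,19,22,23,26,27,30,31): XOR of data positions = 1⊕1⊕0⊕1⊕1⊕0⊕1⊕1⊕1⊕0⊕1⊕0⊕1⊕0⊕1 = 0
p4 (pos 4,5,6,7,12,13,14,15,20,21,22,23,28,29,30,31): XOR of data positions = 1⊕1⊕0⊕0⊕0⊕0⊕1⊕0⊕1⊕0⊕1⊕0⊕0⊕0⊕1 = 0
p8 (pos 8,9,10,11,12,13,14,15,24,25,26,27,28,29,30,31): XOR of data positions = 1⊕1⊕1⊕0⊕0⊕0⊕1⊕0⊕1⊕0⊕1⊕0⊕0⊕0⊕1 = 1
p16 (pos 16,17,18,19,20,21,22,23,24,25,26,27,28,29,30,31): XOR of data positions = 1⊕1⊕1⊕0⊕1⊕0⊕1⊕0⊕1⊕0⊕1⊕0⊕0⊕0⊕1 = 0
Codeword: 0010110111100010111010101010001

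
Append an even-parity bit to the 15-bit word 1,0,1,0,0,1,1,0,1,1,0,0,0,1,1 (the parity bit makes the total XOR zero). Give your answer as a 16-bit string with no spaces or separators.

XOR of the 15 data bits: 1⊕0⊕1⊕0⊕0⊕1⊕1⊕0⊕1⊕1⊕0⊕0⊕0⊕1⊕1 = 0
Parity bit = 0 (so all 16 bits XOR to 0).

1010011011000110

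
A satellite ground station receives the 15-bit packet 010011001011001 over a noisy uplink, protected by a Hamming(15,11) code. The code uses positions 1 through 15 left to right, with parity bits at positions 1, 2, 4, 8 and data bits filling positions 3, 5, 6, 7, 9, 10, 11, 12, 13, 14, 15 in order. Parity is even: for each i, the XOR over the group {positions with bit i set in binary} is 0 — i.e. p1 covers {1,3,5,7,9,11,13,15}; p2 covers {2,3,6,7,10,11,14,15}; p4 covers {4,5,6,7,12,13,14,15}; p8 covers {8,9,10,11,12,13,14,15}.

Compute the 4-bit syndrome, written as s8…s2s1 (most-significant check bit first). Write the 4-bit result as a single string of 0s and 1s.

s1 (pos 1,3,5,7,9,11,13,15): 0⊕0⊕1⊕0⊕1⊕1⊕0⊕1 = 0
s2 (pos 2,3,6,7,10,11,14,15): 1⊕0⊕1⊕0⊕0⊕1⊕0⊕1 = 0
s4 (pos 4,5,6,7,12,13,14,15): 0⊕1⊕1⊕0⊕1⊕0⊕0⊕1 = 0
s8 (pos 8,9,10,11,12,13,14,15): 0⊕1⊕0⊕1⊕1⊕0⊕0⊕1 = 0
Syndrome s8…s1 = 0000 → no error.

0000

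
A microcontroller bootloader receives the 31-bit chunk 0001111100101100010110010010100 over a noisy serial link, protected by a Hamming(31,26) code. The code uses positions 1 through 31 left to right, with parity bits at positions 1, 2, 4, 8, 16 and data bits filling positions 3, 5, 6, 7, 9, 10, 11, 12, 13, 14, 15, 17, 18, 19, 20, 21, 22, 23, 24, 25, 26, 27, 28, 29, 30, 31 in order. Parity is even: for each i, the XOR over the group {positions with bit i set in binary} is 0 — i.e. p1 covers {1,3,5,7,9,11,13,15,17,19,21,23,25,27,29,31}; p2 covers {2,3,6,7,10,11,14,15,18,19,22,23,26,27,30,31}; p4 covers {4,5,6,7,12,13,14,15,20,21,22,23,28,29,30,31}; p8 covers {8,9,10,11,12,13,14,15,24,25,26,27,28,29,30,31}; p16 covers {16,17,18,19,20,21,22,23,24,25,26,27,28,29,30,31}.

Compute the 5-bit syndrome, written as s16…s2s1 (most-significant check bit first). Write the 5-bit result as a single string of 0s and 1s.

s1 (pos 1,3,5,7,9,11,13,15,17,19,21,23,25,27,29,31): 0⊕0⊕1⊕1⊕0⊕1⊕1⊕0⊕0⊕0⊕1⊕0⊕0⊕1⊕1⊕0 = 1
s2 (pos 2,3,6,7,10,11,14,15,18,19,22,23,26,27,30,31): 0⊕0⊕1⊕1⊕0⊕1⊕1⊕0⊕1⊕0⊕0⊕0⊕0⊕1⊕0⊕0 = 0
s4 (pos 4,5,6,7,12,13,14,15,20,21,22,23,28,29,30,31): 1⊕1⊕1⊕1⊕0⊕1⊕1⊕0⊕1⊕1⊕0⊕0⊕0⊕1⊕0⊕0 = 1
s8 (pos 8,9,10,11,12,13,14,15,24,25,26,27,28,29,30,31): 1⊕0⊕0⊕1⊕0⊕1⊕1⊕0⊕1⊕0⊕0⊕1⊕0⊕1⊕0⊕0 = 1
s16 (pos 16,17,18,19,20,21,22,23,24,25,26,27,28,29,30,31): 0⊕0⊕1⊕0⊕1⊕1⊕0⊕0⊕1⊕0⊕0⊕1⊕0⊕1⊕0⊕0 = 0
Syndrome s16…s1 = 01101 → error at position 13.

01101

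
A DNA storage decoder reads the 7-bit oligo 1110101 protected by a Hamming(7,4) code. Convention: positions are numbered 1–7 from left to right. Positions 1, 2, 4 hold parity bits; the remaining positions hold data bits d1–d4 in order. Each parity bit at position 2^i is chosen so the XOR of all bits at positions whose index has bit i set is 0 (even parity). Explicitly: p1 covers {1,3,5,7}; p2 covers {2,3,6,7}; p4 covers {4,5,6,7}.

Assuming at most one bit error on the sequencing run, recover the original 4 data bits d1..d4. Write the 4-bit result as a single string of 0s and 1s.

1101

s1 (pos 1,3,5,7): 1⊕1⊕1⊕1 = 0
s2 (pos 2,3,6,7): 1⊕1⊕0⊕1 = 1
s4 (pos 4,5,6,7): 0⊕1⊕0⊕1 = 0
Syndrome s4…s1 = 010 → error at position 2.
Flip position 2: 1110101 → 1010101
Read data bits from positions 3,5,6,7: 1101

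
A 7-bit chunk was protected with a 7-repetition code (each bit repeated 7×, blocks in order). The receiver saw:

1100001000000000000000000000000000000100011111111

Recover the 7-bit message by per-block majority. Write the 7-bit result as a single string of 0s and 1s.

Block 1 (1100001): 3 ones → 0
Block 2 (0000000): 0 ones → 0
Block 3 (0000000): 0 ones → 0
Block 4 (0000000): 0 ones → 0
Block 5 (0000000): 0 ones → 0
Block 6 (0010001): 2 ones → 0
Block 7 (1111111): 7 ones → 1

0000001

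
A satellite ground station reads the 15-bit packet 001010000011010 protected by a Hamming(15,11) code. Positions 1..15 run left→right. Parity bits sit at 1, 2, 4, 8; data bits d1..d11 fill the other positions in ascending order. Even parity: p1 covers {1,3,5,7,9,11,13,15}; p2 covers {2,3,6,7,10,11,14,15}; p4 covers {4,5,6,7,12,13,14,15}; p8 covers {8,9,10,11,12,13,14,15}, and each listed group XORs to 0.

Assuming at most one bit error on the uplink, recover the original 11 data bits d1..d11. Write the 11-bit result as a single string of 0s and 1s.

s1 (pos 1,3,5,7,9,11,13,15): 0⊕1⊕1⊕0⊕0⊕1⊕0⊕0 = 1
s2 (pos 2,3,6,7,10,11,14,15): 0⊕1⊕0⊕0⊕0⊕1⊕1⊕0 = 1
s4 (pos 4,5,6,7,12,13,14,15): 0⊕1⊕0⊕0⊕1⊕0⊕1⊕0 = 1
s8 (pos 8,9,10,11,12,13,14,15): 0⊕0⊕0⊕1⊕1⊕0⊕1⊕0 = 1
Syndrome s8…s1 = 1111 → error at position 15.
Flip position 15: 001010000011010 → 001010000011011
Read data bits from positions 3,5,6,7,9,10,11,12,13,14,15: 11000011011

11000011011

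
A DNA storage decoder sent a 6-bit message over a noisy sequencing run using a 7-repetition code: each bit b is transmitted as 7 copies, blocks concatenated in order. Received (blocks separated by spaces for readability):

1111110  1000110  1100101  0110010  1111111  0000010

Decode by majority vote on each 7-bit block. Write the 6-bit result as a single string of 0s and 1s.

Block 1 (1111110): 6 ones → 1
Block 2 (1000110): 3 ones → 0
Block 3 (1100101): 4 ones → 1
Block 4 (0110010): 3 ones → 0
Block 5 (1111111): 7 ones → 1
Block 6 (0000010): 1 one → 0

101010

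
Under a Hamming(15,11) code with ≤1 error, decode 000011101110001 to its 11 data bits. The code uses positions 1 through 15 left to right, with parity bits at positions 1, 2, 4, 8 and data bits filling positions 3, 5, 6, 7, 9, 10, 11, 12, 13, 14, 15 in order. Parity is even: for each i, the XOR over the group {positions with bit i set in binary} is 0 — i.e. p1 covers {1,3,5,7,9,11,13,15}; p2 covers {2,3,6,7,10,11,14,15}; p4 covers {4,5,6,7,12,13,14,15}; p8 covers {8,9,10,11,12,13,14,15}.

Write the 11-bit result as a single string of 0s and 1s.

11111110001

s1 (pos 1,3,5,7,9,11,13,15): 0⊕0⊕1⊕1⊕1⊕1⊕0⊕1 = 1
s2 (pos 2,3,6,7,10,11,14,15): 0⊕0⊕1⊕1⊕1⊕1⊕0⊕1 = 1
s4 (pos 4,5,6,7,12,13,14,15): 0⊕1⊕1⊕1⊕0⊕0⊕0⊕1 = 0
s8 (pos 8,9,10,11,12,13,14,15): 0⊕1⊕1⊕1⊕0⊕0⊕0⊕1 = 0
Syndrome s8…s1 = 0011 → error at position 3.
Flip position 3: 000011101110001 → 001011101110001
Read data bits from positions 3,5,6,7,9,10,11,12,13,14,15: 11111110001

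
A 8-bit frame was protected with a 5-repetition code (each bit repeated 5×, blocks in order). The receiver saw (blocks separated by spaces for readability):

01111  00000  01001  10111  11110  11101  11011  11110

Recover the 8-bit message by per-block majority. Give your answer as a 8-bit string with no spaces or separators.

Block 1 (01111): 4 ones → 1
Block 2 (00000): 0 ones → 0
Block 3 (01001): 2 ones → 0
Block 4 (10111): 4 ones → 1
Block 5 (11110): 4 ones → 1
Block 6 (11101): 4 ones → 1
Block 7 (11011): 4 ones → 1
Block 8 (11110): 4 ones → 1

10011111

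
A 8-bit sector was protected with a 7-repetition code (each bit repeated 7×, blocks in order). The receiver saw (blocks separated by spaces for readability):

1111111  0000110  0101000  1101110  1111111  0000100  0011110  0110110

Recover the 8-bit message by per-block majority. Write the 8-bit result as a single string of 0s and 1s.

10011011

Block 1 (1111111): 7 ones → 1
Block 2 (0000110): 2 ones → 0
Block 3 (0101000): 2 ones → 0
Block 4 (1101110): 5 ones → 1
Block 5 (1111111): 7 ones → 1
Block 6 (0000100): 1 one → 0
Block 7 (0011110): 4 ones → 1
Block 8 (0110110): 4 ones → 1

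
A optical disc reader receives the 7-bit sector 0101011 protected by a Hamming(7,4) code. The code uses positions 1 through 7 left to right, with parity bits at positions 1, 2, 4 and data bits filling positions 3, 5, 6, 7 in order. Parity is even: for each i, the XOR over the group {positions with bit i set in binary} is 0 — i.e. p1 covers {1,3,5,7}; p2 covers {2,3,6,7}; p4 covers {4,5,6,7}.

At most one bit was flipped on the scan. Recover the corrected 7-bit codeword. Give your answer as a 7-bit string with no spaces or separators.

s1 (pos 1,3,5,7): 0⊕0⊕0⊕1 = 1
s2 (pos 2,3,6,7): 1⊕0⊕1⊕1 = 1
s4 (pos 4,5,6,7): 1⊕0⊕1⊕1 = 1
Syndrome s4…s1 = 111 → error at position 7.
Flip position 7: 0101011 → 0101010

0101010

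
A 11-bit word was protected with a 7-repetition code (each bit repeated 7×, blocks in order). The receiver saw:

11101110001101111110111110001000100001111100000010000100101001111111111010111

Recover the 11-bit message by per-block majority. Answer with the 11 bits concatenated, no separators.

10110100111

Block 1 (1110111): 6 ones → 1
Block 2 (0001101): 3 ones → 0
Block 3 (1111101): 6 ones → 1
Block 4 (1111000): 4 ones → 1
Block 5 (1000100): 2 ones → 0
Block 6 (0011111): 5 ones → 1
Block 7 (0000001): 1 one → 0
Block 8 (0000100): 1 one → 0
Block 9 (1010011): 4 ones → 1
Block 10 (1111111): 7 ones → 1
Block 11 (1010111): 5 ones → 1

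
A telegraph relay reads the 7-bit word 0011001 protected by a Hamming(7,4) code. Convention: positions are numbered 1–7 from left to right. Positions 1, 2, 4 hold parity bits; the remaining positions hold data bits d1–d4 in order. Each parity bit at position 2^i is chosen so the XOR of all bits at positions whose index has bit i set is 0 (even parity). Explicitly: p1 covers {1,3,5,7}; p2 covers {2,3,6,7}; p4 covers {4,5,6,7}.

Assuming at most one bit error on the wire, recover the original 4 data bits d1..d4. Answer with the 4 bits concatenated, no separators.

1001

s1 (pos 1,3,5,7): 0⊕1⊕0⊕1 = 0
s2 (pos 2,3,6,7): 0⊕1⊕0⊕1 = 0
s4 (pos 4,5,6,7): 1⊕0⊕0⊕1 = 0
Syndrome s4…s1 = 000 → no error.
Read data bits from positions 3,5,6,7: 1001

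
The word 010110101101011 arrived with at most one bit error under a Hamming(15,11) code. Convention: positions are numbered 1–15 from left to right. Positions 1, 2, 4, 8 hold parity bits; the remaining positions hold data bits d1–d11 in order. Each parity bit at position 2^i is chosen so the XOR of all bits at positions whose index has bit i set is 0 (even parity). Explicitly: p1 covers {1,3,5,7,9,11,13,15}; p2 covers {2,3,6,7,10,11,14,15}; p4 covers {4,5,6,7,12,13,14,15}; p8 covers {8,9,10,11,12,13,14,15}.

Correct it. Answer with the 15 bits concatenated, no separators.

s1 (pos 1,3,5,7,9,11,13,15): 0⊕0⊕1⊕1⊕1⊕0⊕0⊕1 = 0
s2 (pos 2,3,6,7,10,11,14,15): 1⊕0⊕0⊕1⊕1⊕0⊕1⊕1 = 1
s4 (pos 4,5,6,7,12,13,14,15): 1⊕1⊕0⊕1⊕1⊕0⊕1⊕1 = 0
s8 (pos 8,9,10,11,12,13,14,15): 0⊕1⊕1⊕0⊕1⊕0⊕1⊕1 = 1
Syndrome s8…s1 = 1010 → error at position 10.
Flip position 10: 010110101101011 → 010110101001011

010110101001011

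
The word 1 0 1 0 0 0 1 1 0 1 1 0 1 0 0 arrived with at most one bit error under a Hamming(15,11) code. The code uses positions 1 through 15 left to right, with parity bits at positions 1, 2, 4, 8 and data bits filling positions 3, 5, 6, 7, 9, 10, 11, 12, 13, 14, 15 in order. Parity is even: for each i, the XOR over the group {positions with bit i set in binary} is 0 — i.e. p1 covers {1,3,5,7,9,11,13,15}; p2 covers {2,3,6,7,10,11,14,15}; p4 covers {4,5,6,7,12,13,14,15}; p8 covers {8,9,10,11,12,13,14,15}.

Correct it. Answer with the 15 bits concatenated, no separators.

001000110110100

s1 (pos 1,3,5,7,9,11,13,15): 1⊕1⊕0⊕1⊕0⊕1⊕1⊕0 = 1
s2 (pos 2,3,6,7,10,11,14,15): 0⊕1⊕0⊕1⊕1⊕1⊕0⊕0 = 0
s4 (pos 4,5,6,7,12,13,14,15): 0⊕0⊕0⊕1⊕0⊕1⊕0⊕0 = 0
s8 (pos 8,9,10,11,12,13,14,15): 1⊕0⊕1⊕1⊕0⊕1⊕0⊕0 = 0
Syndrome s8…s1 = 0001 → error at position 1.
Flip position 1: 101000110110100 → 001000110110100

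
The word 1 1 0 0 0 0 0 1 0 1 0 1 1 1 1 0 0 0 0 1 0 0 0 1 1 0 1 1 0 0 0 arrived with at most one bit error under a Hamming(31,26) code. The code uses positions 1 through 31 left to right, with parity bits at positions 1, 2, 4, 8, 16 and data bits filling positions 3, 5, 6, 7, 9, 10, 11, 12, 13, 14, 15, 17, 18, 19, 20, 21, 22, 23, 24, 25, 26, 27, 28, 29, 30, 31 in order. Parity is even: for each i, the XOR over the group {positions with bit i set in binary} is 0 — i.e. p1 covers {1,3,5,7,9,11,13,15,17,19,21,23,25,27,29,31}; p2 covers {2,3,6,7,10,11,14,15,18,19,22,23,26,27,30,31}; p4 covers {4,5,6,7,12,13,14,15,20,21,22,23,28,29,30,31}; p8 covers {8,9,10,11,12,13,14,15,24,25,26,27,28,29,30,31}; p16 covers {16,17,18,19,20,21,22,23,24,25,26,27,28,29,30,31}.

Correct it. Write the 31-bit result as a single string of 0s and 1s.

1100000101011110001100011011000

s1 (pos 1,3,5,7,9,11,13,15,17,19,21,23,25,27,29,31): 1⊕0⊕0⊕0⊕0⊕0⊕1⊕1⊕0⊕0⊕0⊕0⊕1⊕1⊕0⊕0 = 1
s2 (pos 2,3,6,7,10,11,14,15,18,19,22,23,26,27,30,31): 1⊕0⊕0⊕0⊕1⊕0⊕1⊕1⊕0⊕0⊕0⊕0⊕0⊕1⊕0⊕0 = 1
s4 (pos 4,5,6,7,12,13,14,15,20,21,22,23,28,29,30,31): 0⊕0⊕0⊕0⊕1⊕1⊕1⊕1⊕1⊕0⊕0⊕0⊕1⊕0⊕0⊕0 = 0
s8 (pos 8,9,10,11,12,13,14,15,24,25,26,27,28,29,30,31): 1⊕0⊕1⊕0⊕1⊕1⊕1⊕1⊕1⊕1⊕0⊕1⊕1⊕0⊕0⊕0 = 0
s16 (pos 16,17,18,19,20,21,22,23,24,25,26,27,28,29,30,31): 0⊕0⊕0⊕0⊕1⊕0⊕0⊕0⊕1⊕1⊕0⊕1⊕1⊕0⊕0⊕0 = 1
Syndrome s16…s1 = 10011 → error at position 19.
Flip position 19: 1100000101011110000100011011000 → 1100000101011110001100011011000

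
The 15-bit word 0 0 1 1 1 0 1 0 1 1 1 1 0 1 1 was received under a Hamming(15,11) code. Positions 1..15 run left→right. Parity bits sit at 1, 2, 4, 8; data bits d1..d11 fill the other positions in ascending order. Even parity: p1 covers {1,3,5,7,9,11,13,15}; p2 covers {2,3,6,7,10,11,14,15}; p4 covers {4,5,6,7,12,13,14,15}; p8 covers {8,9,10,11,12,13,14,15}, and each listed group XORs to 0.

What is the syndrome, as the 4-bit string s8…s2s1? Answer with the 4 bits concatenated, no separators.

s1 (pos 1,3,5,7,9,11,13,15): 0⊕1⊕1⊕1⊕1⊕1⊕0⊕1 = 0
s2 (pos 2,3,6,7,10,11,14,15): 0⊕1⊕0⊕1⊕1⊕1⊕1⊕1 = 0
s4 (pos 4,5,6,7,12,13,14,15): 1⊕1⊕0⊕1⊕1⊕0⊕1⊕1 = 0
s8 (pos 8,9,10,11,12,13,14,15): 0⊕1⊕1⊕1⊕1⊕0⊕1⊕1 = 0
Syndrome s8…s1 = 0000 → no error.

0000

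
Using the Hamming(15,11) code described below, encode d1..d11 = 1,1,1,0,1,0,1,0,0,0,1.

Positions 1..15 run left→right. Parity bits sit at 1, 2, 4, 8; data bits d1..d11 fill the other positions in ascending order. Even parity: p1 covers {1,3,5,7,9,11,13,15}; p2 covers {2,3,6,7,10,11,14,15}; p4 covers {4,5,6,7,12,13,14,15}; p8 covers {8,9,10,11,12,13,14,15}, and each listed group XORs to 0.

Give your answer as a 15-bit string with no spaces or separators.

Place data at non-parity positions: p1 p2 1 p4 1 1 0 p8 1 0 1 0 0 0 1
p1 (pos 1,3,5,7,9,11,13,15): XOR of data positions = 1⊕1⊕0⊕1⊕1⊕0⊕1 = 1
p2 (pos 2,3,6,7,10,11,14,15): XOR of data positions = 1⊕1⊕0⊕0⊕1⊕0⊕1 = 0
p4 (pos 4,5,6,7,12,13,14,15): XOR of data positions = 1⊕1⊕0⊕0⊕0⊕0⊕1 = 1
p8 (pos 8,9,10,11,12,13,14,15): XOR of data positions = 1⊕0⊕1⊕0⊕0⊕0⊕1 = 1
Codeword: 101111011010001

101111011010001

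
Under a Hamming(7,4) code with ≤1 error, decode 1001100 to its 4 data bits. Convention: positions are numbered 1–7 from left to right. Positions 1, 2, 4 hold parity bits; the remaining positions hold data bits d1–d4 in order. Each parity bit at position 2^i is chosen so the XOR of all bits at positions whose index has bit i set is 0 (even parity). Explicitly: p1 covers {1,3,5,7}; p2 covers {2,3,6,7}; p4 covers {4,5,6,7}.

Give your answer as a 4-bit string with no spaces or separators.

s1 (pos 1,3,5,7): 1⊕0⊕1⊕0 = 0
s2 (pos 2,3,6,7): 0⊕0⊕0⊕0 = 0
s4 (pos 4,5,6,7): 1⊕1⊕0⊕0 = 0
Syndrome s4…s1 = 000 → no error.
Read data bits from positions 3,5,6,7: 0100

0100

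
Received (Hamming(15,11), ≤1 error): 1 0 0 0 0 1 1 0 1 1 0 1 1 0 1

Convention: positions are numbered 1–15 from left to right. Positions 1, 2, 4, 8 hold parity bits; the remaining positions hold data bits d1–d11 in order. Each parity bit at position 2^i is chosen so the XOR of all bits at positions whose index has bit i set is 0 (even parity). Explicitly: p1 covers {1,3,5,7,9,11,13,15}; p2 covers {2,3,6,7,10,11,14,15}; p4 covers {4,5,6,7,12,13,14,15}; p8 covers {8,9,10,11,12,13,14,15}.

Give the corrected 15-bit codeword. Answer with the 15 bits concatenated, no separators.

s1 (pos 1,3,5,7,9,11,13,15): 1⊕0⊕0⊕1⊕1⊕0⊕1⊕1 = 1
s2 (pos 2,3,6,7,10,11,14,15): 0⊕0⊕1⊕1⊕1⊕0⊕0⊕1 = 0
s4 (pos 4,5,6,7,12,13,14,15): 0⊕0⊕1⊕1⊕1⊕1⊕0⊕1 = 1
s8 (pos 8,9,10,11,12,13,14,15): 0⊕1⊕1⊕0⊕1⊕1⊕0⊕1 = 1
Syndrome s8…s1 = 1101 → error at position 13.
Flip position 13: 100001101101101 → 100001101101001

100001101101001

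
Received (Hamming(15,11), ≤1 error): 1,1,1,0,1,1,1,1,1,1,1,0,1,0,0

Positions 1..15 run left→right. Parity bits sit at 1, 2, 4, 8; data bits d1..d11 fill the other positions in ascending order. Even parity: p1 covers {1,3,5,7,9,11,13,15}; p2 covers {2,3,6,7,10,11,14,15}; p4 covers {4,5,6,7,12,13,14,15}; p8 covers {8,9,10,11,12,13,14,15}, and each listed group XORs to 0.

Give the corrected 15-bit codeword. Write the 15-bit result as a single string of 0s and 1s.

s1 (pos 1,3,5,7,9,11,13,15): 1⊕1⊕1⊕1⊕1⊕1⊕1⊕0 = 1
s2 (pos 2,3,6,7,10,11,14,15): 1⊕1⊕1⊕1⊕1⊕1⊕0⊕0 = 0
s4 (pos 4,5,6,7,12,13,14,15): 0⊕1⊕1⊕1⊕0⊕1⊕0⊕0 = 0
s8 (pos 8,9,10,11,12,13,14,15): 1⊕1⊕1⊕1⊕0⊕1⊕0⊕0 = 1
Syndrome s8…s1 = 1001 → error at position 9.
Flip position 9: 111011111110100 → 111011110110100

111011110110100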